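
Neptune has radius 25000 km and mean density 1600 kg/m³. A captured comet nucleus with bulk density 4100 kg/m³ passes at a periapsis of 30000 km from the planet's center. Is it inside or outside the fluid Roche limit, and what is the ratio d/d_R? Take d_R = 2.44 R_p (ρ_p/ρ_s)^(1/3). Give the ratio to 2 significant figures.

d_R = 2.44 × (25000 km) × (1600/4100)^(1/3) = 44580 km
d/d_R = (30000) / (44580) = 0.67
Since d/d_R < 1, the body is inside the Roche limit.

inside; d/d_R ≈ 0.67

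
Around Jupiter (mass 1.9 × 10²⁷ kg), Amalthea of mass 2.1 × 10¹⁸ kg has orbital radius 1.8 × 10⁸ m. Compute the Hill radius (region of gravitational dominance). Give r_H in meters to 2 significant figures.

1.3 × 10⁵ m

r_H ≈ a (m/3M)^(1/3)
    = (1.8 × 10⁸) × (2.1 × 10¹⁸ / (3 × 1.9 × 10²⁷))^(1/3)
    = 1.3 × 10⁵ m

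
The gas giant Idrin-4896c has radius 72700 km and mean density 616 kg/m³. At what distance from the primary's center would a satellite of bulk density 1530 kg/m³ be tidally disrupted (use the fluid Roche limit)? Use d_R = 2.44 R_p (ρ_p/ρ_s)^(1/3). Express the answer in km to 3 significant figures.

d_R = 2.44 × 72700 km × (616/1530)^(1/3)
    = 1.31 × 10⁵ km

1.31 × 10⁵ km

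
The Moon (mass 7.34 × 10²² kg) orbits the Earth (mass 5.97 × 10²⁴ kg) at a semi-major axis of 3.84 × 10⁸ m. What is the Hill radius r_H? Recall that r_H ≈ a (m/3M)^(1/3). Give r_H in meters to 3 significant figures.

r_H ≈ a (m/3M)^(1/3)
    = (3.84 × 10⁸) × (7.34 × 10²² / (3 × 5.97 × 10²⁴))^(1/3)
    = 6.15 × 10⁷ m

6.15 × 10⁷ m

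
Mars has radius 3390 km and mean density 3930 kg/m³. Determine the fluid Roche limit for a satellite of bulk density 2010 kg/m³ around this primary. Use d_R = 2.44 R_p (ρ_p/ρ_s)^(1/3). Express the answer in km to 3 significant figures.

10300 km

d_R = 2.44 × 3390 km × (3930/2010)^(1/3)
    = 10300 km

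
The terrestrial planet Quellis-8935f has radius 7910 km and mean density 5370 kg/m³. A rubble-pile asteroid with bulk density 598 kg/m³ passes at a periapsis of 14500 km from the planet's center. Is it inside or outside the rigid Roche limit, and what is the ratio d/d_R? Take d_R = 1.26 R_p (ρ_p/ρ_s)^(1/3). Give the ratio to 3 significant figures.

inside; d/d_R ≈ 0.700

d_R = 1.26 × (7910 km) × (5370/598)^(1/3) = 20720 km
d/d_R = (14500) / (20720) = 0.700
Since d/d_R < 1, the body is inside the Roche limit.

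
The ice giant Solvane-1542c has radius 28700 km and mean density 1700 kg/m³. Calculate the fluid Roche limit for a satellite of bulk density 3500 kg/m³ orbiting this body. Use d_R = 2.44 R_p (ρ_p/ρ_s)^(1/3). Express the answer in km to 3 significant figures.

55000 km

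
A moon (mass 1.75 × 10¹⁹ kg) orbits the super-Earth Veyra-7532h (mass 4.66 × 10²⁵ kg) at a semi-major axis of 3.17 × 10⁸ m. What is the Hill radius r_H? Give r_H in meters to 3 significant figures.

1.59 × 10⁶ m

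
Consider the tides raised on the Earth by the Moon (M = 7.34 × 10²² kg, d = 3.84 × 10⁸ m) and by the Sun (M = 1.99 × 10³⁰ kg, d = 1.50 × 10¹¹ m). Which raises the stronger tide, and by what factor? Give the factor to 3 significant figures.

The Moon, by a factor of ≈ 2.20

Compare M/d³ for the two perturbers:
The Moon: (7.34 × 10²²) / (3.84 × 10⁸)³ = 1.296 × 10⁻³
The Sun: (1.99 × 10³⁰) / (1.50 × 10¹¹)³ = 5.896 × 10⁻⁴
Ratio (larger/smaller) = 2.20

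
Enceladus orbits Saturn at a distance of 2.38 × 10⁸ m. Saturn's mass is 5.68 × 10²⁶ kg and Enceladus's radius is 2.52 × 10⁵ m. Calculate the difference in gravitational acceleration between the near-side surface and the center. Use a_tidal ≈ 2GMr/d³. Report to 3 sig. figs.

1.42 × 10⁻³ m/s²

Differencing GM/(d−r)² and GM/d² to first order in r/d gives 2GMr/d³.
Δg = 2GMr/d³
   = 2 × (6.674 × 10⁻¹¹) × (5.68 × 10²⁶) × (2.52 × 10⁵) / (2.38 × 10⁸)³
   = 1.42 × 10⁻³ m/s²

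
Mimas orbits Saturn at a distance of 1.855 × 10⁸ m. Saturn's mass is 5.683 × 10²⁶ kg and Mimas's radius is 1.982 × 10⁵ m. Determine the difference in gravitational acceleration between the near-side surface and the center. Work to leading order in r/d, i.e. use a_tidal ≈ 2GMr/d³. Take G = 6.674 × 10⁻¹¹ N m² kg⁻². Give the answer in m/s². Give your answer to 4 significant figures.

2.355 × 10⁻³ m/s²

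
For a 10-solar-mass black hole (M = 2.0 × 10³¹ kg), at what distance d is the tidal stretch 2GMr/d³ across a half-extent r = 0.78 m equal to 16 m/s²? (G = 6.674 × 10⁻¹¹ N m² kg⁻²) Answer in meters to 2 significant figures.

5.1 × 10⁶ m

2GMr/d³ = a_tidal  ⇒  d = (2GMr / a_tidal)^(1/3)
d = (2 × 6.674×10⁻¹¹ × (2.0 × 10³¹) × (0.78) / (16))^(1/3)
  = 5.1 × 10⁶ m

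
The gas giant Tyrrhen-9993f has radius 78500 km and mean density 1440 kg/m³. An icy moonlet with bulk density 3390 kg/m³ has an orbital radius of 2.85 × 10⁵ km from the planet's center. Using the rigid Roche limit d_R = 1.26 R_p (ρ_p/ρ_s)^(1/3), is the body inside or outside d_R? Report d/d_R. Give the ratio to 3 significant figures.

outside; d/d_R ≈ 3.83

d_R = 1.26 × (78500 km) × (1440/3390)^(1/3) = 74350 km
d/d_R = (2.85 × 10⁵) / (74350) = 3.83
Since d/d_R > 1, the body is outside the Roche limit.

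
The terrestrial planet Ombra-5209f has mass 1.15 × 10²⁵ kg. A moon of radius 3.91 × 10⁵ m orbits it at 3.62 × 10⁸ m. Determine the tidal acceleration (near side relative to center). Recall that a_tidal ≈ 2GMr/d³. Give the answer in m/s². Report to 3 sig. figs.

Δg = 2GMr/d³
   = 2 × (6.674 × 10⁻¹¹) × (1.15 × 10²⁵) × (3.91 × 10⁵) / (3.62 × 10⁸)³
   = 1.27 × 10⁻⁵ m/s²

1.27 × 10⁻⁵ m/s²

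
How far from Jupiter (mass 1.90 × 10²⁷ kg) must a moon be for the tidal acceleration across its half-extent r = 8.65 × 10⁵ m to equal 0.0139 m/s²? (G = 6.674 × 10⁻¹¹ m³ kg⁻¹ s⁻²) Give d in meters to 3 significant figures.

2.51 × 10⁸ m

2GMr/d³ = a_tidal  ⇒  d = (2GMr / a_tidal)^(1/3)
d = (2 × 6.674×10⁻¹¹ × (1.90 × 10²⁷) × (8.65 × 10⁵) / (0.0139))^(1/3)
  = 2.51 × 10⁸ m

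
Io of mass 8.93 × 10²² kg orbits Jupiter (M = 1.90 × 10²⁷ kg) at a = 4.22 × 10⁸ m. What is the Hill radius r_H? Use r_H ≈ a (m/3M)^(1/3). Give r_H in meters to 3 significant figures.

1.06 × 10⁷ m

r_H ≈ a (m/3M)^(1/3)
    = (4.22 × 10⁸) × (8.93 × 10²² / (3 × 1.90 × 10²⁷))^(1/3)
    = 1.06 × 10⁷ m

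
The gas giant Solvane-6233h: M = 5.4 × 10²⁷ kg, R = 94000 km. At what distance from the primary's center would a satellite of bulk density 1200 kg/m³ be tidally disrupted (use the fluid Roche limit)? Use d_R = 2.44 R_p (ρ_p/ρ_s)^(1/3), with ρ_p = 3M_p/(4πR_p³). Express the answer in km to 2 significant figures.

2.5 × 10⁵ km

ρ_p = 3M_p/(4πR_p³) = 3 × (5.4 × 10²⁷) / (4π × (9.4 × 10⁷ m)³) = 1600 kg/m³
d_R = 2.44 × 94000 km × (1600/1200)^(1/3)
    = 2.5 × 10⁵ km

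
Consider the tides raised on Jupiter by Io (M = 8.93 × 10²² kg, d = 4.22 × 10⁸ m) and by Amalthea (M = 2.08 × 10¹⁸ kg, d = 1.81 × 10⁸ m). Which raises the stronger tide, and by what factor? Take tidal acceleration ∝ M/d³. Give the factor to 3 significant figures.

Io, by a factor of ≈ 3390

Tidal stretch scales as M/d³; compute that for each body.
Io: (8.93 × 10²²) / (4.22 × 10⁸)³ = 1.188 × 10⁻³
Amalthea: (2.08 × 10¹⁸) / (1.81 × 10⁸)³ = 3.508 × 10⁻⁷
Ratio (larger/smaller) = 3390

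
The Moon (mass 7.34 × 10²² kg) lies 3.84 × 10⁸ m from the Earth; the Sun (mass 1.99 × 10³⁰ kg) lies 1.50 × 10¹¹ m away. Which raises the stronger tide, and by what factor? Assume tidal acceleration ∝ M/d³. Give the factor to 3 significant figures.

The Moon, by a factor of ≈ 2.20

The tide-raising term goes as M/d³ (the gradient of a 1/d² field).
The Moon: (7.34 × 10²²) / (3.84 × 10⁸)³ = 1.296 × 10⁻³
The Sun: (1.99 × 10³⁰) / (1.50 × 10¹¹)³ = 5.896 × 10⁻⁴
Ratio (larger/smaller) = 2.20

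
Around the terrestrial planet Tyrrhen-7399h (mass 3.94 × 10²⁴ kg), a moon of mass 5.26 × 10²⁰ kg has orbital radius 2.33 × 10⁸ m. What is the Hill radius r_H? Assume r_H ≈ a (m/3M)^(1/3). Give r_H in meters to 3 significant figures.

8.26 × 10⁶ m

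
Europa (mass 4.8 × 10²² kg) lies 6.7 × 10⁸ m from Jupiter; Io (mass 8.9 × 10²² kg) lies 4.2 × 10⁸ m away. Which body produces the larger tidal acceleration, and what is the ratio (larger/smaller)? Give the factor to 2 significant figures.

Tidal stretch scales as M/d³; compute that for each body.
Europa: (4.8 × 10²²) / (6.7 × 10⁸)³ = 1.596 × 10⁻⁴
Io: (8.9 × 10²²) / (4.2 × 10⁸)³ = 1.201 × 10⁻³
Ratio (larger/smaller) = 7.5

Io, by a factor of ≈ 7.5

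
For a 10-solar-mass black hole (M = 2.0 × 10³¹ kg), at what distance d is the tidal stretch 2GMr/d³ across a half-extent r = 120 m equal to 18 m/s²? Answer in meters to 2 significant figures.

2.6 × 10⁷ m

2GMr/d³ = a_tidal  ⇒  d = (2GMr / a_tidal)^(1/3)
d = (2 × 6.674×10⁻¹¹ × (2.0 × 10³¹) × (120) / (18))^(1/3)
  = 2.6 × 10⁷ m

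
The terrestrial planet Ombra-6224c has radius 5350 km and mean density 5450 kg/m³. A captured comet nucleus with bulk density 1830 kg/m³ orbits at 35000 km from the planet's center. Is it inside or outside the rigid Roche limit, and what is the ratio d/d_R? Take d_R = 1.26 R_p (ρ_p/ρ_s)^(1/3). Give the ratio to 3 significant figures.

d_R = 1.26 × (5350 km) × (5450/1830)^(1/3) = 9699 km
d/d_R = (35000) / (9699) = 3.61
Since d/d_R > 1, the body is outside the Roche limit.

outside; d/d_R ≈ 3.61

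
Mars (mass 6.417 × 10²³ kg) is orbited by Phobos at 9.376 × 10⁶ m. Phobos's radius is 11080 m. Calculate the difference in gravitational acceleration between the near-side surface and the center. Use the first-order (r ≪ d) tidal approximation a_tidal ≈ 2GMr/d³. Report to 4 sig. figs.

1.151 × 10⁻³ m/s²

Since r ≪ d, expand the inverse-square field across one radius to get the leading 2GMr/d³ term.
a_tidal = 2GMr/d³
        = 2 × (6.674 × 10⁻¹¹) × (6.417 × 10²³) × (11080) / (9.376 × 10⁶)³
        = 1.151 × 10⁻³ m/s²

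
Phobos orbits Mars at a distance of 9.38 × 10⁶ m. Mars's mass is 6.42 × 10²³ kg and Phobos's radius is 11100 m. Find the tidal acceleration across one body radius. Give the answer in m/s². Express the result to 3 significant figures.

1.15 × 10⁻³ m/s²

Since r ≪ d, expand the inverse-square field across one radius to get the leading 2GMr/d³ term.
Δg = 2GMr/d³
   = 2 × (6.674 × 10⁻¹¹) × (6.42 × 10²³) × (11100) / (9.38 × 10⁶)³
   = 1.15 × 10⁻³ m/s²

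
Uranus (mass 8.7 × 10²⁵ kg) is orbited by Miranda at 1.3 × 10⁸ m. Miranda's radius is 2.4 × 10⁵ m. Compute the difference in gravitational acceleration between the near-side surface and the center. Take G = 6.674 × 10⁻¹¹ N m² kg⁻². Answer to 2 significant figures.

1.3 × 10⁻³ m/s²

Since r ≪ d, expand the inverse-square field across one radius to get the leading 2GMr/d³ term.
Δg = 2GMr/d³
   = 2 × (6.674 × 10⁻¹¹) × (8.7 × 10²⁵) × (2.4 × 10⁵) / (1.3 × 10⁸)³
   = 1.3 × 10⁻³ m/s²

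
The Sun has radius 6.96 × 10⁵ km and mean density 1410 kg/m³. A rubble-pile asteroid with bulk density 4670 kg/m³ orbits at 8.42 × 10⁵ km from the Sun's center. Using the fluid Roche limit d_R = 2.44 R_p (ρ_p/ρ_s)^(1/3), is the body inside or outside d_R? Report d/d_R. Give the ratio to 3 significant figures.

inside; d/d_R ≈ 0.739

d_R = 2.44 × (6.96 × 10⁵ km) × (1410/4670)^(1/3) = 1.139 × 10⁶ km
d/d_R = (8.42 × 10⁵) / (1.139 × 10⁶) = 0.739
Since d/d_R < 1, the body is inside the Roche limit.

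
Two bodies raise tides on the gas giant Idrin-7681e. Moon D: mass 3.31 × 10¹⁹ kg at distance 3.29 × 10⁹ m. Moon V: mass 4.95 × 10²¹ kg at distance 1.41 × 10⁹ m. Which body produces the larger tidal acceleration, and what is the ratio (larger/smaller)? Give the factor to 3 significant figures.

Moon V, by a factor of ≈ 1900

Tidal stretch scales as M/d³; compute that for each body.
Moon D: (3.31 × 10¹⁹) / (3.29 × 10⁹)³ = 9.295 × 10⁻¹⁰
Moon V: (4.95 × 10²¹) / (1.41 × 10⁹)³ = 1.766 × 10⁻⁶
Ratio (larger/smaller) = 1900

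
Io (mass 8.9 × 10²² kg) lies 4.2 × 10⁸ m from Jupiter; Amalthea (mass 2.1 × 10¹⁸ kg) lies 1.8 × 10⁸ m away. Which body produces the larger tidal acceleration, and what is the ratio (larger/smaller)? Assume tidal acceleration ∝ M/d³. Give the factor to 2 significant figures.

Io, by a factor of ≈ 3300

Compare M/d³ for the two perturbers:
Io: (8.9 × 10²²) / (4.2 × 10⁸)³ = 1.201 × 10⁻³
Amalthea: (2.1 × 10¹⁸) / (1.8 × 10⁸)³ = 3.601 × 10⁻⁷
Ratio (larger/smaller) = 3300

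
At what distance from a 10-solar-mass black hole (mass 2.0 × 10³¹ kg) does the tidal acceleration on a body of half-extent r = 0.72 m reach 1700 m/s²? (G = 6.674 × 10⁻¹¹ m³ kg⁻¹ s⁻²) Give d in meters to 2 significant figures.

1.0 × 10⁶ m

2GMr/d³ = a_tidal  ⇒  d = (2GMr / a_tidal)^(1/3)
d = (2 × 6.674×10⁻¹¹ × (2.0 × 10³¹) × (0.72) / (1700))^(1/3)
  = 1.0 × 10⁶ m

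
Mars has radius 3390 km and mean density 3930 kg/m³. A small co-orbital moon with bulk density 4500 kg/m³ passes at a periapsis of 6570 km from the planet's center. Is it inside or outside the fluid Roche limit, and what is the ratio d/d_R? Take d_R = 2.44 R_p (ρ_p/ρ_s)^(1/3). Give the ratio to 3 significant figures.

inside; d/d_R ≈ 0.831

d_R = 2.44 × (3390 km) × (3930/4500)^(1/3) = 7906 km
d/d_R = (6570) / (7906) = 0.831
Since d/d_R < 1, the body is inside the Roche limit.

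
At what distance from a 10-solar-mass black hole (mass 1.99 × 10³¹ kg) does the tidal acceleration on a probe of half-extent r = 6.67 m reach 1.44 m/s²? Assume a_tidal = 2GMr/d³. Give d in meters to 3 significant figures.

2.31 × 10⁷ m

2GMr/d³ = a_tidal  ⇒  d = (2GMr / a_tidal)^(1/3)
d = (2 × 6.674×10⁻¹¹ × (1.99 × 10³¹) × (6.67) / (1.44))^(1/3)
  = 2.31 × 10⁷ m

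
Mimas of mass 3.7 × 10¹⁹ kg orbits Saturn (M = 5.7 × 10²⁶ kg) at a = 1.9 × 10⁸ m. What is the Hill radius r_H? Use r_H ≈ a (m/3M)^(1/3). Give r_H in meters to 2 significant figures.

r_H ≈ a (m/3M)^(1/3)
    = (1.9 × 10⁸) × (3.7 × 10¹⁹ / (3 × 5.7 × 10²⁶))^(1/3)
    = 5.3 × 10⁵ m

5.3 × 10⁵ m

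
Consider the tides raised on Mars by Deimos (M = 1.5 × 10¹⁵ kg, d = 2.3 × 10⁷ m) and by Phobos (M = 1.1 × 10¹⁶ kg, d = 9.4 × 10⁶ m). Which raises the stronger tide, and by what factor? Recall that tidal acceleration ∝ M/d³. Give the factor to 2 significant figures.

The tide-raising term goes as M/d³ (the gradient of a 1/d² field).
Deimos: (1.5 × 10¹⁵) / (2.3 × 10⁷)³ = 1.233 × 10⁻⁷
Phobos: (1.1 × 10¹⁶) / (9.4 × 10⁶)³ = 1.324 × 10⁻⁵
Ratio (larger/smaller) = 110

Phobos, by a factor of ≈ 110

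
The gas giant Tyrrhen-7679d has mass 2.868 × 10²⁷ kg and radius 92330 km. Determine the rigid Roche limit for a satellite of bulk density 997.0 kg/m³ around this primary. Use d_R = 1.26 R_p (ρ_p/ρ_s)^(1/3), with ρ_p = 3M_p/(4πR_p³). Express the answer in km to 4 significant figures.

ρ_p = 3M_p/(4πR_p³) = 3 × (2.868 × 10²⁷) / (4π × (9.233 × 10⁷ m)³) = 869.9 kg/m³
d_R = 1.26 × 92330 km × (869.9/997.0)^(1/3)
    = 1.112 × 10⁵ km

1.112 × 10⁵ km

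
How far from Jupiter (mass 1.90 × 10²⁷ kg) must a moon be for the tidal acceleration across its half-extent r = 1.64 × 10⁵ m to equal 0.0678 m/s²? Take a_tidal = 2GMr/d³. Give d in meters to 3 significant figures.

2GMr/d³ = a_tidal  ⇒  d = (2GMr / a_tidal)^(1/3)
d = (2 × 6.674×10⁻¹¹ × (1.90 × 10²⁷) × (1.64 × 10⁵) / (0.0678))^(1/3)
  = 8.50 × 10⁷ m

8.50 × 10⁷ m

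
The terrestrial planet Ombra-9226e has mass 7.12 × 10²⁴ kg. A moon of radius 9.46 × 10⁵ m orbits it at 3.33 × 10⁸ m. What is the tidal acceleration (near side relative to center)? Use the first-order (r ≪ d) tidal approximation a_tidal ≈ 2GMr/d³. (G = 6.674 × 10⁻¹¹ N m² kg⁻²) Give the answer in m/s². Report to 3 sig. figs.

Δa = 2GMr/d³
   = 2 × (6.674 × 10⁻¹¹) × (7.12 × 10²⁴) × (9.46 × 10⁵) / (3.33 × 10⁸)³
   = 2.43 × 10⁻⁵ m/s²

2.43 × 10⁻⁵ m/s²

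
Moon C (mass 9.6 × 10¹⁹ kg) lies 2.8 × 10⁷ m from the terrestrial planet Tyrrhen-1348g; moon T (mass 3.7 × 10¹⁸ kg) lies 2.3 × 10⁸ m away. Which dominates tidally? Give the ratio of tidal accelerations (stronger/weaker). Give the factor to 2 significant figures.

Tidal acceleration ∝ M/d³, so compare M/d³ for each.
Moon C: (9.6 × 10¹⁹) / (2.8 × 10⁷)³ = 4.373 × 10⁻³
Moon T: (3.7 × 10¹⁸) / (2.3 × 10⁸)³ = 3.041 × 10⁻⁷
Ratio (larger/smaller) = 14000

Moon C, by a factor of ≈ 14000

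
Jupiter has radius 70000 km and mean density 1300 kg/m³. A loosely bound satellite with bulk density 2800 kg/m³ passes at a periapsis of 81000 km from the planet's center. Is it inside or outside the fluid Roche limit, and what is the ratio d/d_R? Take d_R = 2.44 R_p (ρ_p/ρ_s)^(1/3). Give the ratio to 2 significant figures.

inside; d/d_R ≈ 0.61

d_R = 2.44 × (70000 km) × (1300/2800)^(1/3) = 1.323 × 10⁵ km
d/d_R = (81000) / (1.323 × 10⁵) = 0.61
Since d/d_R < 1, the body is inside the Roche limit.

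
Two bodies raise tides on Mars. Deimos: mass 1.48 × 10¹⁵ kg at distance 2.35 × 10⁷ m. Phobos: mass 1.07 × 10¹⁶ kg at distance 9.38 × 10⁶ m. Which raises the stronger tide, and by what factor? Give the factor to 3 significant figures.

Phobos, by a factor of ≈ 114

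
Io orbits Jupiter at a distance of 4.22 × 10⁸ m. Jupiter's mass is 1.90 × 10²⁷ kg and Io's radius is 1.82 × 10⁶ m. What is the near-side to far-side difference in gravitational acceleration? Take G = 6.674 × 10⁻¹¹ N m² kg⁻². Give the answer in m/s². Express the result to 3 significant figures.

a_tidal = 4GMr/d³
        = 4 × (6.674 × 10⁻¹¹) × (1.90 × 10²⁷) × (1.82 × 10⁶) / (4.22 × 10⁸)³
        = 1.23 × 10⁻² m/s²

1.23 × 10⁻² m/s²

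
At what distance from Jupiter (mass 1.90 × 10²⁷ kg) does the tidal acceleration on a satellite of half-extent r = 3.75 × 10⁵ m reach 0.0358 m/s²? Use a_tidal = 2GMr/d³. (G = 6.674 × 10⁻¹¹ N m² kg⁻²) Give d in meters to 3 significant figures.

1.38 × 10⁸ m

2GMr/d³ = a_tidal  ⇒  d = (2GMr / a_tidal)^(1/3)
d = (2 × 6.674×10⁻¹¹ × (1.90 × 10²⁷) × (3.75 × 10⁵) / (0.0358))^(1/3)
  = 1.38 × 10⁸ m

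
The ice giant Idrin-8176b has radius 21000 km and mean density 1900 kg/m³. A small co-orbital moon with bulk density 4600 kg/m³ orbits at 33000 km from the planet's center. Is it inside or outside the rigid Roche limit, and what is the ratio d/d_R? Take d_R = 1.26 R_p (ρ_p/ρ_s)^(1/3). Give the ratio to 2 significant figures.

d_R = 1.26 × (21000 km) × (1900/4600)^(1/3) = 19710 km
d/d_R = (33000) / (19710) = 1.7
Since d/d_R > 1, the body is outside the Roche limit.

outside; d/d_R ≈ 1.7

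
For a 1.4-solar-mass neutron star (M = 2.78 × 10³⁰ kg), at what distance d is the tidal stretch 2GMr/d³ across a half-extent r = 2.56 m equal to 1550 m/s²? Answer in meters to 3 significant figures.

8.49 × 10⁵ m

2GMr/d³ = a_tidal  ⇒  d = (2GMr / a_tidal)^(1/3)
d = (2 × 6.674×10⁻¹¹ × (2.78 × 10³⁰) × (2.56) / (1550))^(1/3)
  = 8.49 × 10⁵ m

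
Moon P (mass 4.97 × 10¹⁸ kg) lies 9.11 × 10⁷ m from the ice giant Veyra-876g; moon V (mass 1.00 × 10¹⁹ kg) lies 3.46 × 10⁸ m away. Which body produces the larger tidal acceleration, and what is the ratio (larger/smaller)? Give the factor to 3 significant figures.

Moon P, by a factor of ≈ 27.2

Tidal stretch scales as M/d³; compute that for each body.
Moon P: (4.97 × 10¹⁸) / (9.11 × 10⁷)³ = 6.574 × 10⁻⁶
Moon V: (1.00 × 10¹⁹) / (3.46 × 10⁸)³ = 2.414 × 10⁻⁷
Ratio (larger/smaller) = 27.2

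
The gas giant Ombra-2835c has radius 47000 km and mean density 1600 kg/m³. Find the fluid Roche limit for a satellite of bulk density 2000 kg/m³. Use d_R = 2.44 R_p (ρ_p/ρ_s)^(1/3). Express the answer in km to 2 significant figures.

d_R = 2.44 × 47000 km × (1600/2000)^(1/3)
    = 1.1 × 10⁵ km

1.1 × 10⁵ km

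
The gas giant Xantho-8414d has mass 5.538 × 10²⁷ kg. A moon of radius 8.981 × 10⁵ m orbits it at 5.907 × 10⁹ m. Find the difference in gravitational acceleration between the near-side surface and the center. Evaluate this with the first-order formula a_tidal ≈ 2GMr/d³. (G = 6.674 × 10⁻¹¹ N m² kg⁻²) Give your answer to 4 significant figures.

3.221 × 10⁻⁶ m/s²

Δa = 2GMr/d³
   = 2 × (6.674 × 10⁻¹¹) × (5.538 × 10²⁷) × (8.981 × 10⁵) / (5.907 × 10⁹)³
   = 3.221 × 10⁻⁶ m/s²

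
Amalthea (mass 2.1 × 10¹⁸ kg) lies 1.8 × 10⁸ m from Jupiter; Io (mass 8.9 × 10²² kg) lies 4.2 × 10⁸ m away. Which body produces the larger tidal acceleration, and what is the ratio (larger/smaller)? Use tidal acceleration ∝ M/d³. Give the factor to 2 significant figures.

Io, by a factor of ≈ 3300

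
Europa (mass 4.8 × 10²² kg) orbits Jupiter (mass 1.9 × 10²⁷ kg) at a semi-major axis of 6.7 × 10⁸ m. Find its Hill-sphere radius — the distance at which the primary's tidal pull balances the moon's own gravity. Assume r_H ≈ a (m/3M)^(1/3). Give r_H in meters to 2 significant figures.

r_H ≈ a (m/3M)^(1/3)
    = (6.7 × 10⁸) × (4.8 × 10²² / (3 × 1.9 × 10²⁷))^(1/3)
    = 1.4 × 10⁷ m

1.4 × 10⁷ m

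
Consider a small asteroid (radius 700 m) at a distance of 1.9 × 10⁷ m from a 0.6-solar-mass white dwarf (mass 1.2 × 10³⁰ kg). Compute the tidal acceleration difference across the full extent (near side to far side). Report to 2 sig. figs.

3.3 × 10¹ m/s²

Δg = 4GMr/d³
   = 4 × (6.674 × 10⁻¹¹) × (1.2 × 10³⁰) × (700) / (1.9 × 10⁷)³
   = 3.3 × 10¹ m/s²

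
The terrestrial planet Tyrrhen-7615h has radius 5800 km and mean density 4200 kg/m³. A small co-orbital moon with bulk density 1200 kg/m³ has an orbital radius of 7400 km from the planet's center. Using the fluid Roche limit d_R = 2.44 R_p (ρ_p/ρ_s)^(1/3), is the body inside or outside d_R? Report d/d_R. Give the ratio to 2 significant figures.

d_R = 2.44 × (5800 km) × (4200/1200)^(1/3) = 21490 km
d/d_R = (7400) / (21490) = 0.34
Since d/d_R < 1, the body is inside the Roche limit.

inside; d/d_R ≈ 0.34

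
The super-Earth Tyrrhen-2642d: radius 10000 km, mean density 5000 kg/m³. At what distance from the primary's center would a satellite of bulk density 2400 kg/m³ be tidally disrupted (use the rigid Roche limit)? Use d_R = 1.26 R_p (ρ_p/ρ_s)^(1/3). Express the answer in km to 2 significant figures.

16000 km

d_R = 1.26 × 10000 km × (5000/2400)^(1/3)
    = 16000 km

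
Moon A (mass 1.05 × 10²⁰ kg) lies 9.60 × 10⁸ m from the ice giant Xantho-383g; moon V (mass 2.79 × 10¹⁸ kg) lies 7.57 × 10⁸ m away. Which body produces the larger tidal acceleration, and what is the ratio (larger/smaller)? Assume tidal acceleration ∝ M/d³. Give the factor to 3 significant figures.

Compare M/d³ for the two perturbers:
Moon A: (1.05 × 10²⁰) / (9.60 × 10⁸)³ = 1.187 × 10⁻⁷
Moon V: (2.79 × 10¹⁸) / (7.57 × 10⁸)³ = 6.432 × 10⁻⁹
Ratio (larger/smaller) = 18.5

Moon A, by a factor of ≈ 18.5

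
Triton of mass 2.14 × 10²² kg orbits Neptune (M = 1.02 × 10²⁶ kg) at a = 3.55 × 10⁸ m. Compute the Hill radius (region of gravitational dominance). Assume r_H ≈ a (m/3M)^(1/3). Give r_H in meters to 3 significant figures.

1.46 × 10⁷ m

r_H ≈ a (m/3M)^(1/3)
    = (3.55 × 10⁸) × (2.14 × 10²² / (3 × 1.02 × 10²⁶))^(1/3)
    = 1.46 × 10⁷ m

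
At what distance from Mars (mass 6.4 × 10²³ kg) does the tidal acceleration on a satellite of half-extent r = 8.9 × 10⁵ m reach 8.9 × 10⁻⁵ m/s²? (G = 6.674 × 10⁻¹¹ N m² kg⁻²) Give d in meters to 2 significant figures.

9.5 × 10⁷ m

2GMr/d³ = a_tidal  ⇒  d = (2GMr / a_tidal)^(1/3)
d = (2 × 6.674×10⁻¹¹ × (6.4 × 10²³) × (8.9 × 10⁵) / (8.9 × 10⁻⁵))^(1/3)
  = 9.5 × 10⁷ m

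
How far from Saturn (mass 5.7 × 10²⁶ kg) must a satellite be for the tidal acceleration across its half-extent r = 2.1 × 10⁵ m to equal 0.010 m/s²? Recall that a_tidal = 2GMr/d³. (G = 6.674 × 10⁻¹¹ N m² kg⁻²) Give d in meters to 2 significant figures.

1.2 × 10⁸ m

2GMr/d³ = a_tidal  ⇒  d = (2GMr / a_tidal)^(1/3)
d = (2 × 6.674×10⁻¹¹ × (5.7 × 10²⁶) × (2.1 × 10⁵) / (0.010))^(1/3)
  = 1.2 × 10⁸ m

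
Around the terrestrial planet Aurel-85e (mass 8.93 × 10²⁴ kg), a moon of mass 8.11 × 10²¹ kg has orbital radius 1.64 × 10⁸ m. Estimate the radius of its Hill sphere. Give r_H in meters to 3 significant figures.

1.10 × 10⁷ m

r_H ≈ a (m/3M)^(1/3)
    = (1.64 × 10⁸) × (8.11 × 10²¹ / (3 × 8.93 × 10²⁴))^(1/3)
    = 1.10 × 10⁷ m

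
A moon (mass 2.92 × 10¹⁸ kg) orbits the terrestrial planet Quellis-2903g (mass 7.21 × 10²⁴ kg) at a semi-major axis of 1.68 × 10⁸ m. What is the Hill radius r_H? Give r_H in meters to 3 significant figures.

8.62 × 10⁵ m

r_H ≈ a (m/3M)^(1/3)
    = (1.68 × 10⁸) × (2.92 × 10¹⁸ / (3 × 7.21 × 10²⁴))^(1/3)
    = 8.62 × 10⁵ m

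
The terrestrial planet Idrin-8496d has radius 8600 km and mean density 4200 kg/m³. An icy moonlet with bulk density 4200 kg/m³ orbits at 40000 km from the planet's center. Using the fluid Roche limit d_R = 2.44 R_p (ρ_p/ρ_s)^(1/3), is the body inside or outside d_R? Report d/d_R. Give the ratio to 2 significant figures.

d_R = 2.44 × (8600 km) × (4200/4200)^(1/3) = 20980 km
d/d_R = (40000) / (20980) = 1.9
Since d/d_R > 1, the body is outside the Roche limit.

outside; d/d_R ≈ 1.9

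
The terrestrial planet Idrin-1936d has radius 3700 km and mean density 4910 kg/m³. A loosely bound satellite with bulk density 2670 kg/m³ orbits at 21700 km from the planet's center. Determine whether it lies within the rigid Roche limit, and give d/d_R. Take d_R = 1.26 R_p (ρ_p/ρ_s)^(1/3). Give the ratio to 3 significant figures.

d_R = 1.26 × (3700 km) × (4910/2670)^(1/3) = 5712 km
d/d_R = (21700) / (5712) = 3.80
Since d/d_R > 1, the body is outside the Roche limit.

outside; d/d_R ≈ 3.80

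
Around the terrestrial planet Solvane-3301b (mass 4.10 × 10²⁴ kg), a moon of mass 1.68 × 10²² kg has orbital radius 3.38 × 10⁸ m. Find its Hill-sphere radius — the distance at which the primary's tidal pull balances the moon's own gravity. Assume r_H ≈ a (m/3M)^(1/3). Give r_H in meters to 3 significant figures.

3.75 × 10⁷ m

r_H ≈ a (m/3M)^(1/3)
    = (3.38 × 10⁸) × (1.68 × 10²² / (3 × 4.10 × 10²⁴))^(1/3)
    = 3.75 × 10⁷ m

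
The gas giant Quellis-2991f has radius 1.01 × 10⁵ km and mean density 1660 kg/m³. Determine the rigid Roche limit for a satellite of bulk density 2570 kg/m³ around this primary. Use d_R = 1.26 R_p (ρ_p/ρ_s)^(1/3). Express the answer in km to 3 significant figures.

d_R = 1.26 × 1.01 × 10⁵ km × (1660/2570)^(1/3)
    = 1.10 × 10⁵ km

1.10 × 10⁵ km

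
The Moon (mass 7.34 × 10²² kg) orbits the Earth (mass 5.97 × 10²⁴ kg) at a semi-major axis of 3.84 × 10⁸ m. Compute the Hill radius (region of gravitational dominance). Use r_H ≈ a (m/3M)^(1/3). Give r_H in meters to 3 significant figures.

6.15 × 10⁷ m

r_H ≈ a (m/3M)^(1/3)
    = (3.84 × 10⁸) × (7.34 × 10²² / (3 × 5.97 × 10²⁴))^(1/3)
    = 6.15 × 10⁷ m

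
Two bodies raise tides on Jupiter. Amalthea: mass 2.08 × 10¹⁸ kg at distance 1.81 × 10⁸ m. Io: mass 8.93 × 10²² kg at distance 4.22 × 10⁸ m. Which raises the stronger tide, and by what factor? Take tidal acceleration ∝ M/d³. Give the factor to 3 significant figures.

Io, by a factor of ≈ 3390

Compare M/d³ for the two perturbers:
Amalthea: (2.08 × 10¹⁸) / (1.81 × 10⁸)³ = 3.508 × 10⁻⁷
Io: (8.93 × 10²²) / (4.22 × 10⁸)³ = 1.188 × 10⁻³
Ratio (larger/smaller) = 3390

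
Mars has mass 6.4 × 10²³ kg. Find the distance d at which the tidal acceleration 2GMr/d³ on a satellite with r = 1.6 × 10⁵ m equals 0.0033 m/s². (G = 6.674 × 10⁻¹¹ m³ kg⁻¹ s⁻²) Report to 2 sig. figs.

2GMr/d³ = a_tidal  ⇒  d = (2GMr / a_tidal)^(1/3)
d = (2 × 6.674×10⁻¹¹ × (6.4 × 10²³) × (1.6 × 10⁵) / (0.0033))^(1/3)
  = 1.6 × 10⁷ m

1.6 × 10⁷ m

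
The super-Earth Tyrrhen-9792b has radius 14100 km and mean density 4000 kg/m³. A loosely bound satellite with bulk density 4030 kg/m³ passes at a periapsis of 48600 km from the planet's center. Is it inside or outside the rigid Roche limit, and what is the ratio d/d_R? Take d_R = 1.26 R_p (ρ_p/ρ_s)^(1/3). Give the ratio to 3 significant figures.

d_R = 1.26 × (14100 km) × (4000/4030)^(1/3) = 17720 km
d/d_R = (48600) / (17720) = 2.74
Since d/d_R > 1, the body is outside the Roche limit.

outside; d/d_R ≈ 2.74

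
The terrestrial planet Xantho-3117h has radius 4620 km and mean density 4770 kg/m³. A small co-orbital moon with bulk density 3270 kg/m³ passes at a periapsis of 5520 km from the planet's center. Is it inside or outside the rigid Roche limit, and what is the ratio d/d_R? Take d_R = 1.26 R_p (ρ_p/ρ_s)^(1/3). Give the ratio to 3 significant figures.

d_R = 1.26 × (4620 km) × (4770/3270)^(1/3) = 6602 km
d/d_R = (5520) / (6602) = 0.836
Since d/d_R < 1, the body is inside the Roche limit.

inside; d/d_R ≈ 0.836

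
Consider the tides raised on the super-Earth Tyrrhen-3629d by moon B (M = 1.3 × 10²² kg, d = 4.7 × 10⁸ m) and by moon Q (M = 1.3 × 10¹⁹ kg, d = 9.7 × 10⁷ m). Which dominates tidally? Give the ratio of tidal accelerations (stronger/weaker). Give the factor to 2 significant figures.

Moon B, by a factor of ≈ 8.8

The tide-raising term goes as M/d³ (the gradient of a 1/d² field).
Moon B: (1.3 × 10²²) / (4.7 × 10⁸)³ = 1.252 × 10⁻⁴
Moon Q: (1.3 × 10¹⁹) / (9.7 × 10⁷)³ = 1.424 × 10⁻⁵
Ratio (larger/smaller) = 8.8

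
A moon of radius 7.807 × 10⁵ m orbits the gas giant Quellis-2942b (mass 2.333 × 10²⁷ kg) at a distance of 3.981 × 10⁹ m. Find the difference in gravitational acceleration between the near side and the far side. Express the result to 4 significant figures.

7.707 × 10⁻⁶ m/s²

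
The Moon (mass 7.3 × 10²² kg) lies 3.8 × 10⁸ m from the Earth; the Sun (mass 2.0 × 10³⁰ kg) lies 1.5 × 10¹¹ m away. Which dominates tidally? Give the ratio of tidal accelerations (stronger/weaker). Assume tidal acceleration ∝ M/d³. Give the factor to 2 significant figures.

Tidal stretch scales as M/d³; compute that for each body.
The Moon: (7.3 × 10²²) / (3.8 × 10⁸)³ = 1.330 × 10⁻³
The Sun: (2.0 × 10³⁰) / (1.5 × 10¹¹)³ = 5.926 × 10⁻⁴
Ratio (larger/smaller) = 2.2

The Moon, by a factor of ≈ 2.2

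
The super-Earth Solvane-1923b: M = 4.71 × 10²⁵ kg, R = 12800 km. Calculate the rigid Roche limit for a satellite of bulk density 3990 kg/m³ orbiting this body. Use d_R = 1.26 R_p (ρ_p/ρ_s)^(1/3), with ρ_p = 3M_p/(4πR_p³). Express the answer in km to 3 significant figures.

ρ_p = 3M_p/(4πR_p³) = 3 × (4.71 × 10²⁵) / (4π × (1.28 × 10⁷ m)³) = 5360 kg/m³
d_R = 1.26 × 12800 km × (5360/3990)^(1/3)
    = 17800 km

17800 km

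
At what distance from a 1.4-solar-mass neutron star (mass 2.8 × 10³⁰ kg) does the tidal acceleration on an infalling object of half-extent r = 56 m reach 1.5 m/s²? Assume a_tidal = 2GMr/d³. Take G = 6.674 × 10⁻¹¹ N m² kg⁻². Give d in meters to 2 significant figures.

2.4 × 10⁷ m

2GMr/d³ = a_tidal  ⇒  d = (2GMr / a_tidal)^(1/3)
d = (2 × 6.674×10⁻¹¹ × (2.8 × 10³⁰) × (56) / (1.5))^(1/3)
  = 2.4 × 10⁷ m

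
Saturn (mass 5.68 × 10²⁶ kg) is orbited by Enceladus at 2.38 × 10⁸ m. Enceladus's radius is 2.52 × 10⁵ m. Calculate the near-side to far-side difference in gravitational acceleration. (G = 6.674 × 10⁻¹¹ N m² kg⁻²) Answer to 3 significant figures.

2.83 × 10⁻³ m/s²

Differencing GM/(d−r)² and GM/(d+r)² to first order in r/d gives 4GMr/d³.
Δg = 4GMr/d³
   = 4 × (6.674 × 10⁻¹¹) × (5.68 × 10²⁶) × (2.52 × 10⁵) / (2.38 × 10⁸)³
   = 2.83 × 10⁻³ m/s²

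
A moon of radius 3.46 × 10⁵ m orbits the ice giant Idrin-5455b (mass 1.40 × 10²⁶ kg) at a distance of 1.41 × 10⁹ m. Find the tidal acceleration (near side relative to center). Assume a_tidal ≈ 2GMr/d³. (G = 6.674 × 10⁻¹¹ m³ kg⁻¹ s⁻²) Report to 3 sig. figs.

Δg = 2GMr/d³
   = 2 × (6.674 × 10⁻¹¹) × (1.40 × 10²⁶) × (3.46 × 10⁵) / (1.41 × 10⁹)³
   = 2.31 × 10⁻⁶ m/s²

2.31 × 10⁻⁶ m/s²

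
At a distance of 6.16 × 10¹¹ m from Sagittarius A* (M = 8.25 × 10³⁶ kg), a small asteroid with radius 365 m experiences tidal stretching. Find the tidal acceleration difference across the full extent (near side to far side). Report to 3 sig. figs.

Δa = 4GMr/d³
   = 4 × (6.674 × 10⁻¹¹) × (8.25 × 10³⁶) × (365) / (6.16 × 10¹¹)³
   = 3.44 × 10⁻⁶ m/s²

3.44 × 10⁻⁶ m/s²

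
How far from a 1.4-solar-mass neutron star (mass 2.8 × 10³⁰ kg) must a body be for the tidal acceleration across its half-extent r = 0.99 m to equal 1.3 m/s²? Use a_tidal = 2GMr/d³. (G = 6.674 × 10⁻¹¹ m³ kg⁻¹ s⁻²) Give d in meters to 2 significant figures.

6.6 × 10⁶ m

2GMr/d³ = a_tidal  ⇒  d = (2GMr / a_tidal)^(1/3)
d = (2 × 6.674×10⁻¹¹ × (2.8 × 10³⁰) × (0.99) / (1.3))^(1/3)
  = 6.6 × 10⁶ m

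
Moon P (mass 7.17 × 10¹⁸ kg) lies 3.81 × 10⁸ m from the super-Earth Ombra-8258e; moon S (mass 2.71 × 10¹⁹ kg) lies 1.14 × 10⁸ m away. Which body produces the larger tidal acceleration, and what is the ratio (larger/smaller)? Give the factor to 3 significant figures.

Moon S, by a factor of ≈ 141

The tide-raising term goes as M/d³ (the gradient of a 1/d² field).
Moon P: (7.17 × 10¹⁸) / (3.81 × 10⁸)³ = 1.296 × 10⁻⁷
Moon S: (2.71 × 10¹⁹) / (1.14 × 10⁸)³ = 1.829 × 10⁻⁵
Ratio (larger/smaller) = 141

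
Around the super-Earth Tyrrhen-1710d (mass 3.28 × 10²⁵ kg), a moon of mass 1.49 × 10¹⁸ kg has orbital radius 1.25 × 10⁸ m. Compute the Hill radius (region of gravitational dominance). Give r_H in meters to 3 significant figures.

3.09 × 10⁵ m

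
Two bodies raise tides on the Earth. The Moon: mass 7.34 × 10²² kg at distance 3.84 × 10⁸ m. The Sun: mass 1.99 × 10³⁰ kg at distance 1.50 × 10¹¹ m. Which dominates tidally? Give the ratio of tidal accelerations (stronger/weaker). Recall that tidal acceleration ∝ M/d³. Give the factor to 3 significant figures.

The Moon, by a factor of ≈ 2.20

The tide-raising term goes as M/d³ (the gradient of a 1/d² field).
The Moon: (7.34 × 10²²) / (3.84 × 10⁸)³ = 1.296 × 10⁻³
The Sun: (1.99 × 10³⁰) / (1.50 × 10¹¹)³ = 5.896 × 10⁻⁴
Ratio (larger/smaller) = 2.20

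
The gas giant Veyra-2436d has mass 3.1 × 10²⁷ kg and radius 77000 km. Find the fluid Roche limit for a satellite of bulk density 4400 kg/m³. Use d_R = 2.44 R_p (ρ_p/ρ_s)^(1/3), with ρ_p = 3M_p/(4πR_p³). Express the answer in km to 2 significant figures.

ρ_p = 3M_p/(4πR_p³) = 3 × (3.1 × 10²⁷) / (4π × (7.7 × 10⁷ m)³) = 1600 kg/m³
d_R = 2.44 × 77000 km × (1600/4400)^(1/3)
    = 1.3 × 10⁵ km

1.3 × 10⁵ km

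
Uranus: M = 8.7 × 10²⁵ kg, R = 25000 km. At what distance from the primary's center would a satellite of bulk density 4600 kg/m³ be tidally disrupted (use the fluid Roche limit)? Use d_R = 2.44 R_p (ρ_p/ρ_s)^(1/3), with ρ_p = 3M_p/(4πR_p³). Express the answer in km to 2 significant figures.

40000 km

ρ_p = 3M_p/(4πR_p³) = 3 × (8.7 × 10²⁵) / (4π × (2.5 × 10⁷ m)³) = 1300 kg/m³
d_R = 2.44 × 25000 km × (1300/4600)^(1/3)
    = 40000 km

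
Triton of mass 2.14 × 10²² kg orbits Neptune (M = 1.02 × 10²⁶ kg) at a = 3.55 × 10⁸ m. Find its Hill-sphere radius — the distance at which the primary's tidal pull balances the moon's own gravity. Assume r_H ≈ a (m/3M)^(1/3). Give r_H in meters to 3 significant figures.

1.46 × 10⁷ m

r_H ≈ a (m/3M)^(1/3)
    = (3.55 × 10⁸) × (2.14 × 10²² / (3 × 1.02 × 10²⁶))^(1/3)
    = 1.46 × 10⁷ m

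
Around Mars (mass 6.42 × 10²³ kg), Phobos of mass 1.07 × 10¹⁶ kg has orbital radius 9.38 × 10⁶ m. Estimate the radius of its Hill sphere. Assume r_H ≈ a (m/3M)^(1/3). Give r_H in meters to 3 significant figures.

1.66 × 10⁴ m

r_H ≈ a (m/3M)^(1/3)
    = (9.38 × 10⁶) × (1.07 × 10¹⁶ / (3 × 6.42 × 10²³))^(1/3)
    = 1.66 × 10⁴ m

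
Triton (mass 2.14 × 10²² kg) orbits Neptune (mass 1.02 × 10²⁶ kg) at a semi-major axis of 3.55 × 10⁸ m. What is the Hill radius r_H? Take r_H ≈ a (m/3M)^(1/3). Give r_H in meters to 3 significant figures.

r_H ≈ a (m/3M)^(1/3)
    = (3.55 × 10⁸) × (2.14 × 10²² / (3 × 1.02 × 10²⁶))^(1/3)
    = 1.46 × 10⁷ m

1.46 × 10⁷ m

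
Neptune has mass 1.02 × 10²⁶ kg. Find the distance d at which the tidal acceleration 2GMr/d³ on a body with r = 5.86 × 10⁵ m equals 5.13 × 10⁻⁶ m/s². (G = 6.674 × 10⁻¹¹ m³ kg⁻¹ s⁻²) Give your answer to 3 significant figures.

2GMr/d³ = a_tidal  ⇒  d = (2GMr / a_tidal)^(1/3)
d = (2 × 6.674×10⁻¹¹ × (1.02 × 10²⁶) × (5.86 × 10⁵) / (5.13 × 10⁻⁶))^(1/3)
  = 1.16 × 10⁹ m

1.16 × 10⁹ m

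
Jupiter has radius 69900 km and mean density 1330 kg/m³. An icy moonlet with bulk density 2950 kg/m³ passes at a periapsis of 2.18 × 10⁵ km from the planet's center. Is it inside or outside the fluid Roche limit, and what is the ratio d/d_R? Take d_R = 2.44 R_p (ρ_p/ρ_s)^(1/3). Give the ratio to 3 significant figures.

d_R = 2.44 × (69900 km) × (1330/2950)^(1/3) = 1.308 × 10⁵ km
d/d_R = (2.18 × 10⁵) / (1.308 × 10⁵) = 1.67
Since d/d_R > 1, the body is outside the Roche limit.

outside; d/d_R ≈ 1.67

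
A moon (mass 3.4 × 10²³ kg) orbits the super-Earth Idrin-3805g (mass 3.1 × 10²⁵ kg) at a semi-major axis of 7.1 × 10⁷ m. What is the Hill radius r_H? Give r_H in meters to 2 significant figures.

r_H ≈ a (m/3M)^(1/3)
    = (7.1 × 10⁷) × (3.4 × 10²³ / (3 × 3.1 × 10²⁵))^(1/3)
    = 1.1 × 10⁷ m

1.1 × 10⁷ m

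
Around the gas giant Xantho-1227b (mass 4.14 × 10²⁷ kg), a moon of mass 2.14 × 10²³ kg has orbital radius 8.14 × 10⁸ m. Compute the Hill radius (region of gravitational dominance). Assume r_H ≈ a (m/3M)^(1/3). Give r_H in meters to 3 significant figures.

2.10 × 10⁷ m

r_H ≈ a (m/3M)^(1/3)
    = (8.14 × 10⁸) × (2.14 × 10²³ / (3 × 4.14 × 10²⁷))^(1/3)
    = 2.10 × 10⁷ m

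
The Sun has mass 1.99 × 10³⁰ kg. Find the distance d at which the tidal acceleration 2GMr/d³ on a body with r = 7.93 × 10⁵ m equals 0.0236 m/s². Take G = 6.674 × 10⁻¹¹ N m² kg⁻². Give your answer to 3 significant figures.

2GMr/d³ = a_tidal  ⇒  d = (2GMr / a_tidal)^(1/3)
d = (2 × 6.674×10⁻¹¹ × (1.99 × 10³⁰) × (7.93 × 10⁵) / (0.0236))^(1/3)
  = 2.07 × 10⁹ m

2.07 × 10⁹ m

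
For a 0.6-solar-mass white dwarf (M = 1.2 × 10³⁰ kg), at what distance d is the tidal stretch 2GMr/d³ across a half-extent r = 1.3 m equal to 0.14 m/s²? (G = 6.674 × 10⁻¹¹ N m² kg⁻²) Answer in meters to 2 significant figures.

1.1 × 10⁷ m

2GMr/d³ = a_tidal  ⇒  d = (2GMr / a_tidal)^(1/3)
d = (2 × 6.674×10⁻¹¹ × (1.2 × 10³⁰) × (1.3) / (0.14))^(1/3)
  = 1.1 × 10⁷ m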